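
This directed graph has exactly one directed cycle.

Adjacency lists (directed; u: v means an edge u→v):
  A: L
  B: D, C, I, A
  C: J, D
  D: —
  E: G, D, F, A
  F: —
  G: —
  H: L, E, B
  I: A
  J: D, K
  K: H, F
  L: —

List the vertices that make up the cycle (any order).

B, C, H, J, K

DFS with gray/black marking from K:
K gray
  H gray
    L gray
    L black
    E gray
      G gray
      G black
      D gray
      D black
      F gray
      F black
      A gray
        A→L: L black — skip
      A black
    E black
    B gray
      B→D: D black — skip
      C gray
        J gray
          J→D: D black — skip
          J→K: K is gray → back edge
Back edge closes the cycle K → H → B → C → J → K; its vertices are {B, C, H, J, K}.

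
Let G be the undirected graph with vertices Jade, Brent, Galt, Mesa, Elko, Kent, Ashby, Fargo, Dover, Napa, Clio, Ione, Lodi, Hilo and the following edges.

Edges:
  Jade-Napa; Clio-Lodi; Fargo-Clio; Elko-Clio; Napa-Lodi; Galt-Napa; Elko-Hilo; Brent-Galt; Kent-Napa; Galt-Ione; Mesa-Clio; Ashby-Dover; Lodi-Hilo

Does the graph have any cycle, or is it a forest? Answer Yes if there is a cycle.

Yes

DFS, tracking each vertex's parent; an edge to a visited non-parent vertex closes a cycle.
Start from Brent:
visit Brent (parent –)
  visit Galt (parent Brent)
    Galt–Brent: parent, skip
    visit Napa (parent Galt)
      Napa–Galt: parent, skip
      visit Jade (parent Napa)
        Jade–Napa: parent, skip
      visit Lodi (parent Napa)
        visit Clio (parent Lodi)
          visit Fargo (parent Clio)
            Fargo–Clio: parent, skip
          visit Elko (parent Clio)
            visit Hilo (parent Elko)
              Hilo–Elko: parent, skip
              Hilo–Lodi: Lodi visited and ≠ parent → cycle
Cycle: Lodi – Clio – Elko – Hilo – Lodi.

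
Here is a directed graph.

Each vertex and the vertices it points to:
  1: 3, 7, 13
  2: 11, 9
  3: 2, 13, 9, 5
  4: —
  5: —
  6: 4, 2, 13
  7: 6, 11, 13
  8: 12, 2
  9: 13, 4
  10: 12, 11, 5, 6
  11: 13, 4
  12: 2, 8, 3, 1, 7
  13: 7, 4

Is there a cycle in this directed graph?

Yes

DFS with white/gray/black marking, starting from 1:
1 gray
  3 gray
    2 gray
      11 gray
        13 gray
          7 gray
            6 gray
              4 gray
              4 black
              6→2: 2 is gray → back edge
Back edge found, so a cycle exists: 2 → 11 → 13 → 7 → 6 → 2.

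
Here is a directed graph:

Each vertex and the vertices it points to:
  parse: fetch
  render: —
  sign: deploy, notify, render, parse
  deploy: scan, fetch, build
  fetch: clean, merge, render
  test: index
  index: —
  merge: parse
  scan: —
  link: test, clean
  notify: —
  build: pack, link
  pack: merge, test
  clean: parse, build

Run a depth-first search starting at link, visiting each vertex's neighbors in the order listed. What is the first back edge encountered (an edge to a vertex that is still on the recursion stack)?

fetch->clean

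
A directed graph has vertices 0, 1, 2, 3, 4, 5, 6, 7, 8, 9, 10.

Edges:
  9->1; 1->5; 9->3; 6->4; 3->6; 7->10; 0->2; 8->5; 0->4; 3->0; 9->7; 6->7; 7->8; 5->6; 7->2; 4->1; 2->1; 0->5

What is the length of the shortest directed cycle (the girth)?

4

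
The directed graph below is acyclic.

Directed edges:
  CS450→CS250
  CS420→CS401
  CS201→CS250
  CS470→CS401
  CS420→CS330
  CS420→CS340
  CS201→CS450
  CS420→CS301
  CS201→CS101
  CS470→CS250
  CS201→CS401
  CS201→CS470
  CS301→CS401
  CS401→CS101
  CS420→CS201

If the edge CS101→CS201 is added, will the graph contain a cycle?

Yes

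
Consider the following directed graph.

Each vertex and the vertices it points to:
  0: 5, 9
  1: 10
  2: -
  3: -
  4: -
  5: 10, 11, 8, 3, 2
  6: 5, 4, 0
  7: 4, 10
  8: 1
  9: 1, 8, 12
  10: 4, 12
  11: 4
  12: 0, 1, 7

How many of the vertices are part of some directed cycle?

A vertex is on a directed cycle iff it belongs to a strongly connected component of size ≥ 2 (or has a self-loop).
The vertices on cycles are {0, 1, 5, 7, 8, 9, 10, 12} — 8 in total.

8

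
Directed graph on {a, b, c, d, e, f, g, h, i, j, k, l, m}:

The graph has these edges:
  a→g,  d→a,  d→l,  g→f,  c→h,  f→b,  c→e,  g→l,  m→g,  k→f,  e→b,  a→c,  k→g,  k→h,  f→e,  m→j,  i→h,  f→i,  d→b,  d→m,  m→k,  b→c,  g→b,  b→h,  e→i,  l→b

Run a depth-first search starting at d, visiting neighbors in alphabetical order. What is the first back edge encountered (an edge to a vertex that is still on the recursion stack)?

b→c

DFS from d (visiting neighbors in alphabetical order); mark gray on enter, black on exit:
d gray
  a gray
    c gray
      e gray
        b gray
          b→c: c is gray → back edge
First back edge: b → c.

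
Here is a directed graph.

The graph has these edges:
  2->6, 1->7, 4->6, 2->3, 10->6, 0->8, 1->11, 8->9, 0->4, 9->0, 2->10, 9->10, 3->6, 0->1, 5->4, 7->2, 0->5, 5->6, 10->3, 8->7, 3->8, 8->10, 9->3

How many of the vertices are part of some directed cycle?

A vertex is on a directed cycle iff it belongs to a strongly connected component of size ≥ 2 (or has a self-loop).
The vertices on cycles are {0, 1, 2, 3, 7, 8, 9, 10} — 8 in total.

8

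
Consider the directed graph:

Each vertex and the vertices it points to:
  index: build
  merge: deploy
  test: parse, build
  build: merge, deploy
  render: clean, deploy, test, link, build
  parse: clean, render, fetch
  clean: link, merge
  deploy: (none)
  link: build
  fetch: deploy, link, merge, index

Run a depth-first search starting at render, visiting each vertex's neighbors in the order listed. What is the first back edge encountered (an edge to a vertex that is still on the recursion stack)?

DFS from render (visiting each vertex's neighbors in the order listed); mark gray on enter, black on exit:
render gray
  clean gray
    link gray
      build gray
        merge gray
          deploy gray
          deploy black
        merge black
        build→deploy: deploy black — skip
      build black
    link black
    clean→merge: merge black — skip
  clean black
  render→deploy: deploy black — skip
  test gray
    parse gray
      parse→clean: clean black — skip
      parse→render: render is gray → back edge
First back edge: parse → render.

parse→render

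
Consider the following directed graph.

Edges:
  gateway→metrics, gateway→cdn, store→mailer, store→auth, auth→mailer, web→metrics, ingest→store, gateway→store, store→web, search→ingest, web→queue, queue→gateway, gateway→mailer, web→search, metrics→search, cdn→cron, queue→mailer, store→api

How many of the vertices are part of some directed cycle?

A vertex is on a directed cycle iff it belongs to a strongly connected component of size ≥ 2 (or has a self-loop).
The vertices on cycles are {web, queue, store, ingest, search, gateway, metrics} — 7 in total.

7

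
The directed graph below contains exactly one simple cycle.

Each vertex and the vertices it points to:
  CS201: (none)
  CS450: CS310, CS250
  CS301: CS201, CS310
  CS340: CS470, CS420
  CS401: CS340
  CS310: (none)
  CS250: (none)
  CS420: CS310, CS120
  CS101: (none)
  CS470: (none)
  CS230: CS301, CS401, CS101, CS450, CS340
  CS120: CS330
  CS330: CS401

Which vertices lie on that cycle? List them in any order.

CS120, CS330, CS340, CS401, CS420

DFS with gray/black marking from CS401:
CS401 gray
  CS340 gray
    CS470 gray
    CS470 black
    CS420 gray
      CS310 gray
      CS310 black
      CS120 gray
        CS330 gray
          CS330→CS401: CS401 is gray → back edge
Back edge closes the cycle CS401 → CS340 → CS420 → CS120 → CS330 → CS401; its vertices are {CS120, CS330, CS340, CS401, CS420}.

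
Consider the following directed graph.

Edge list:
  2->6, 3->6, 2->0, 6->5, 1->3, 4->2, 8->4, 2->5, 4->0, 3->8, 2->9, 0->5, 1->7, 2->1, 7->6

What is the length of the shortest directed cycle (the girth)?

5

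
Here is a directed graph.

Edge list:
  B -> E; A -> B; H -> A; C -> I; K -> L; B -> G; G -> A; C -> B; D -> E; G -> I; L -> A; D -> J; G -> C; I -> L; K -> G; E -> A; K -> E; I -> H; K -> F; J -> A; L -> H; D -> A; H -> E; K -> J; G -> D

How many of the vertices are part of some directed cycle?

A vertex is on a directed cycle iff it belongs to a strongly connected component of size ≥ 2 (or has a self-loop).
The vertices on cycles are {A, B, C, D, E, G, H, I, J, L} — 10 in total.

10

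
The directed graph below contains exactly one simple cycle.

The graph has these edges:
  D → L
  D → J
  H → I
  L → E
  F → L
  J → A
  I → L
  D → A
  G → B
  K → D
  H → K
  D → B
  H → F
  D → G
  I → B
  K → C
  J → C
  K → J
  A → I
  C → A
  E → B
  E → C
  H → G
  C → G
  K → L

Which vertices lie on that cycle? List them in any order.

A, C, E, I, L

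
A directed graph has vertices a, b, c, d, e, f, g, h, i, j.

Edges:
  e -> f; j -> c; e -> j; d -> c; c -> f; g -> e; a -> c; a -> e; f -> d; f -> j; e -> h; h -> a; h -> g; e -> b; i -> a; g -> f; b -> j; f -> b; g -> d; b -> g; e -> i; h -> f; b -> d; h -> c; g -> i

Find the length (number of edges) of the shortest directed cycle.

3

For each vertex v, BFS finds the shortest path from v back to v.
The shortest such closed walk is h → g → e → h, length 3.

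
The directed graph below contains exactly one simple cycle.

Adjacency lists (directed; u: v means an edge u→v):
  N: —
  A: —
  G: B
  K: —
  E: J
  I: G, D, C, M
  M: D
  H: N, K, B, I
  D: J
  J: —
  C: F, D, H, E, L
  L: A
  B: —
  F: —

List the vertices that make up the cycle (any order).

DFS with gray/black marking from I:
I gray
  G gray
    B gray
    B black
  G black
  D gray
    J gray
    J black
  D black
  C gray
    F gray
    F black
    C→D: D black — skip
    H gray
      N gray
      N black
      K gray
      K black
      H→B: B black — skip
      H→I: I is gray → back edge
Back edge closes the cycle I → C → H → I; its vertices are {C, H, I}.

C, H, I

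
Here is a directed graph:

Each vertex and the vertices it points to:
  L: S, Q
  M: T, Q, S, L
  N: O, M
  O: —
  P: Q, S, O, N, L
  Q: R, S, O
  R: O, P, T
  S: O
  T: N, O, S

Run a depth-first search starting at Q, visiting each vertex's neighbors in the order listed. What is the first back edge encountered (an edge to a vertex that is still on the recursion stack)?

P->Q

DFS from Q (visiting each vertex's neighbors in the order listed); mark gray on enter, black on exit:
Q gray
  R gray
    O gray
    O black
    P gray
      P→Q: Q is gray → back edge
First back edge: P → Q.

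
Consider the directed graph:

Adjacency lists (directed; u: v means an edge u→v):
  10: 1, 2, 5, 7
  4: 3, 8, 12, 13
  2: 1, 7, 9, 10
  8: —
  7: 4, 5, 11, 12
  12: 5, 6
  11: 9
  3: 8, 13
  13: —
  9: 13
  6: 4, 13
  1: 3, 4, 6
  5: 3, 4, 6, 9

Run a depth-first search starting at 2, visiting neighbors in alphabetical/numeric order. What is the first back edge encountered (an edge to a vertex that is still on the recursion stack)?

5->4

DFS from 2 (visiting neighbors in alphabetical/numeric order); mark gray on enter, black on exit:
2 gray
  1 gray
    3 gray
      8 gray
      8 black
      13 gray
      13 black
    3 black
    4 gray
      4→3: 3 black — skip
      4→8: 8 black — skip
      12 gray
        5 gray
          5→3: 3 black — skip
          5→4: 4 is gray → back edge
First back edge: 5 → 4.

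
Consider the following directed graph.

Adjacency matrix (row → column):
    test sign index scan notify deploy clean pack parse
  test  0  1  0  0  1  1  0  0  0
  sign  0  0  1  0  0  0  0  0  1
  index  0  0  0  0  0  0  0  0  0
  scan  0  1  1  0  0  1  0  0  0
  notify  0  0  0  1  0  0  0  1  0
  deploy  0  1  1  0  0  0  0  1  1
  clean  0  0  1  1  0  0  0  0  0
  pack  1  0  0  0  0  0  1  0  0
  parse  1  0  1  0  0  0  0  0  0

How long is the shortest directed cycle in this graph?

For each vertex v, BFS finds the shortest path from v back to v.
The shortest such closed walk is test → sign → parse → test, length 3.

3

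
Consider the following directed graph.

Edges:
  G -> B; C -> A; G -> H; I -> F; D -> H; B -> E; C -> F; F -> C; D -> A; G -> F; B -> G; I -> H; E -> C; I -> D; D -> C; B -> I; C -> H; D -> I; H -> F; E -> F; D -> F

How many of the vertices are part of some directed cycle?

A vertex is on a directed cycle iff it belongs to a strongly connected component of size ≥ 2 (or has a self-loop).
The vertices on cycles are {B, C, D, F, G, H, I} — 7 in total.

7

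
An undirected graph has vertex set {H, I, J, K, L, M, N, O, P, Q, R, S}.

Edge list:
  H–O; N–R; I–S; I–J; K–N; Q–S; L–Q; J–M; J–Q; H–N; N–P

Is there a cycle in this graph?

Yes

DFS, tracking each vertex's parent; an edge to a visited non-parent vertex closes a cycle.
Start from N:
visit N (parent –)
  visit P (parent N)
    P–N: parent, skip
  visit K (parent N)
    K–N: parent, skip
  visit R (parent N)
    R–N: parent, skip
  visit H (parent N)
    visit O (parent H)
      O–H: parent, skip
    H–N: parent, skip
visit I (parent –)
  visit S (parent I)
    S–I: parent, skip
    visit Q (parent S)
      visit L (parent Q)
        L–Q: parent, skip
      visit J (parent Q)
        visit M (parent J)
          M–J: parent, skip
        J–I: I visited and ≠ parent → cycle
Cycle: I – S – Q – J – I.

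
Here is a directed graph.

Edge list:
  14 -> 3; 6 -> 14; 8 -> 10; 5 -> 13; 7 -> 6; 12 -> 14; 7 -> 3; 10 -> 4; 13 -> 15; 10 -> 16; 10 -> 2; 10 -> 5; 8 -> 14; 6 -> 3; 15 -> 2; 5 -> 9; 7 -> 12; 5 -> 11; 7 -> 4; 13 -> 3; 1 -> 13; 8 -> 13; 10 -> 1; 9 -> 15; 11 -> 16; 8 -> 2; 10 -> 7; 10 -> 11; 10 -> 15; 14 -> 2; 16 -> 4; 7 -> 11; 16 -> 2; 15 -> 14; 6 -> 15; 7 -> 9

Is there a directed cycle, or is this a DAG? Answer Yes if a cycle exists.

No

DFS with white/gray/black marking, starting from 3:
3 gray
3 black
1 gray
  13 gray
    13→3: 3 black — skip
    15 gray
      2 gray
      2 black
      14 gray
        14→3: 3 black — skip
        14→2: 2 black — skip
      14 black
    15 black
  13 black
1 black
4 gray
4 black
5 gray
  9 gray
    9→15: 15 black — skip
  9 black
  11 gray
    16 gray
      16→2: 2 black — skip
      16→4: 4 black — skip
    16 black
  11 black
  5→13: 13 black — skip
5 black
6 gray
  6→3: 3 black — skip
  6→14: 14 black — skip
  6→15: 15 black — skip
6 black
7 gray
  7→11: 11 black — skip
  7→3: 3 black — skip
  7→9: 9 black — skip
  7→4: 4 black — skip
  7→6: 6 black — skip
  12 gray
    12→14: 14 black — skip
  12 black
7 black
8 gray
  8→2: 2 black — skip
  8→14: 14 black — skip
  10 gray
    10→16: 16 black — skip
    10→2: 2 black — skip
    10→5: 5 black — skip
    10→4: 4 black — skip
    10→11: 11 black — skip
    10→1: 1 black — skip
    10→7: 7 black — skip
    10→15: 15 black — skip
  10 black
  8→13: 13 black — skip
8 black
Every edge goes to a white or black vertex — no back edge, so the graph is acyclic.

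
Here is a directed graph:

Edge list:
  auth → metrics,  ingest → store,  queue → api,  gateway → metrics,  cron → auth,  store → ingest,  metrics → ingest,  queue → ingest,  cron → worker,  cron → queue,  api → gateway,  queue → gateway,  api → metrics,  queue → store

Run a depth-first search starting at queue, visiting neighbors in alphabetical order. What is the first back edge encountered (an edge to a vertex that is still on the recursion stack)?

store→ingest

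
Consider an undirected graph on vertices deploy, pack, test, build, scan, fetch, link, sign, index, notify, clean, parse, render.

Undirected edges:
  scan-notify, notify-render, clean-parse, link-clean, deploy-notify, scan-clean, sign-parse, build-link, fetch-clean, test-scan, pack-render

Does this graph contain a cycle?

DFS, tracking each vertex's parent; an edge to a visited non-parent vertex closes a cycle.
Start from index:
visit index (parent –)
visit deploy (parent –)
  visit notify (parent deploy)
    visit scan (parent notify)
      visit test (parent scan)
        test–scan: parent, skip
      scan–notify: parent, skip
      visit clean (parent scan)
        visit fetch (parent clean)
          fetch–clean: parent, skip
        visit parse (parent clean)
          parse–clean: parent, skip
          visit sign (parent parse)
            sign–parse: parent, skip
        visit link (parent clean)
          link–clean: parent, skip
          visit build (parent link)
            build–link: parent, skip
        clean–scan: parent, skip
    notify–deploy: parent, skip
    visit render (parent notify)
      render–notify: parent, skip
      visit pack (parent render)
        pack–render: parent, skip
No non-parent visited neighbor found — the graph is a forest.

No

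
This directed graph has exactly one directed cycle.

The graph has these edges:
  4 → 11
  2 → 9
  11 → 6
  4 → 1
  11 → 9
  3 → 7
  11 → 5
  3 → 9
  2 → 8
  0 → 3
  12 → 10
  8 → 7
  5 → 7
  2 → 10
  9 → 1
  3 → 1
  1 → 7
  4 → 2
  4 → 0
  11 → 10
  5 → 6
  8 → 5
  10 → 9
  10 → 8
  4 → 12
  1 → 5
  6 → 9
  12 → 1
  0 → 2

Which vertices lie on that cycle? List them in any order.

1, 5, 6, 9

DFS with gray/black marking from 6:
6 gray
  9 gray
    1 gray
      7 gray
      7 black
      5 gray
        5→6: 6 is gray → back edge
Back edge closes the cycle 6 → 9 → 1 → 5 → 6; its vertices are {1, 5, 6, 9}.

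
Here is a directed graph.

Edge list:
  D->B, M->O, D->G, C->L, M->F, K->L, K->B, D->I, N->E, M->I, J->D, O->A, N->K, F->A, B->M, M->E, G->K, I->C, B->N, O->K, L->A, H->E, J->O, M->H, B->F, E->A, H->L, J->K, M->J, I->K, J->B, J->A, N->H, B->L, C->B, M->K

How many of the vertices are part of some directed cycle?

A vertex is on a directed cycle iff it belongs to a strongly connected component of size ≥ 2 (or has a self-loop).
The vertices on cycles are {B, C, D, G, I, J, K, M, N, O} — 10 in total.

10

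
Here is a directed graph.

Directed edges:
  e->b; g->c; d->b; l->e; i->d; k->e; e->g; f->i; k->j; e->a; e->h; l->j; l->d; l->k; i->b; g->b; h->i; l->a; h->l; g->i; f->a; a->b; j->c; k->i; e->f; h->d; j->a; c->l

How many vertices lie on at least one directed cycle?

7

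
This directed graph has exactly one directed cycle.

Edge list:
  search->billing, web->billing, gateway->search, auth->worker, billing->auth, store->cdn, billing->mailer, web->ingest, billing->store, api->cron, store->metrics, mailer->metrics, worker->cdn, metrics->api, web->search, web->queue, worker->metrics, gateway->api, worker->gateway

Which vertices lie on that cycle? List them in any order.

auth, search, worker, billing, gateway

DFS with gray/black marking from billing:
billing gray
  store gray
    metrics gray
      api gray
        cron gray
        cron black
      api black
    metrics black
    cdn gray
    cdn black
  store black
  auth gray
    worker gray
      gateway gray
        gateway→api: api black — skip
        search gray
          search→billing: billing is gray → back edge
Back edge closes the cycle billing → auth → worker → gateway → search → billing; its vertices are {auth, search, worker, billing, gateway}.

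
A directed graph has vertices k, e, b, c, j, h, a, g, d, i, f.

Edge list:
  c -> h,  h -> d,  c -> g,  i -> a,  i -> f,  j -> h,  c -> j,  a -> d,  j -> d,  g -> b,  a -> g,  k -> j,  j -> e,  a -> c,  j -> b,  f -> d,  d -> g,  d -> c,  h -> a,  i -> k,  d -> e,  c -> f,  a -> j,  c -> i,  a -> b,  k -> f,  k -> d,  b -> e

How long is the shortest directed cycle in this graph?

For each vertex v, BFS finds the shortest path from v back to v.
The shortest such closed walk is c → h → d → c, length 3.

3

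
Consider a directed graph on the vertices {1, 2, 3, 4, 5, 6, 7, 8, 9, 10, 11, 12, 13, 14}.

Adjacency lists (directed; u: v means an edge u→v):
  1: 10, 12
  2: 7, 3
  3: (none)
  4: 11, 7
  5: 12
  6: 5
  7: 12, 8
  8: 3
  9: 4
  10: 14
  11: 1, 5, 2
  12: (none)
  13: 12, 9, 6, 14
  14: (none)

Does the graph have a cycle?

DFS with white/gray/black marking, starting from 14:
14 gray
14 black
1 gray
  10 gray
    10→14: 14 black — skip
  10 black
  12 gray
  12 black
1 black
2 gray
  7 gray
    7→12: 12 black — skip
    8 gray
      3 gray
      3 black
    8 black
  7 black
  2→3: 3 black — skip
2 black
4 gray
  11 gray
    11→1: 1 black — skip
    5 gray
      5→12: 12 black — skip
    5 black
    11→2: 2 black — skip
  11 black
  4→7: 7 black — skip
4 black
6 gray
  6→5: 5 black — skip
6 black
9 gray
  9→4: 4 black — skip
9 black
13 gray
  13→12: 12 black — skip
  13→9: 9 black — skip
  13→6: 6 black — skip
  13→14: 14 black — skip
13 black
Every edge goes to a white or black vertex — no back edge, so the graph is acyclic.

No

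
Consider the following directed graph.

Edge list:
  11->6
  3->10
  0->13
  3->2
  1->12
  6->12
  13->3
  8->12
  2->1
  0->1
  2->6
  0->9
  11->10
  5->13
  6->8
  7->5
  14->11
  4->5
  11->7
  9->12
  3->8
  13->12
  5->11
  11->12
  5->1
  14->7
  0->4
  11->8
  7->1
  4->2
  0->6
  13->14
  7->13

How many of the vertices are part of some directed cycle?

A vertex is on a directed cycle iff it belongs to a strongly connected component of size ≥ 2 (or has a self-loop).
The vertices on cycles are {5, 7, 11, 13, 14} — 5 in total.

5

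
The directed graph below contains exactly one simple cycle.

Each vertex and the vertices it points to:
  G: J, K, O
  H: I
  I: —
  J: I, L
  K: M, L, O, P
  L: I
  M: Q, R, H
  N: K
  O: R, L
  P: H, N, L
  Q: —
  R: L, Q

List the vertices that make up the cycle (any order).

K, N, P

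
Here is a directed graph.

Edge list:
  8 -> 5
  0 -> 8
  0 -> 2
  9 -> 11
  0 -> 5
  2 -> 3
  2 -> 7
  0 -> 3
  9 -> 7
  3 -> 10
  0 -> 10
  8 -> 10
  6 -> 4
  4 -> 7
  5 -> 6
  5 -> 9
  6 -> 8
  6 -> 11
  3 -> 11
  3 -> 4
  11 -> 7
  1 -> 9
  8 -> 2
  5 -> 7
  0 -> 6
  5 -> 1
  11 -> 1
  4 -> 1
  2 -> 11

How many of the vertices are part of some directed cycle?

A vertex is on a directed cycle iff it belongs to a strongly connected component of size ≥ 2 (or has a self-loop).
The vertices on cycles are {1, 5, 6, 8, 9, 11} — 6 in total.

6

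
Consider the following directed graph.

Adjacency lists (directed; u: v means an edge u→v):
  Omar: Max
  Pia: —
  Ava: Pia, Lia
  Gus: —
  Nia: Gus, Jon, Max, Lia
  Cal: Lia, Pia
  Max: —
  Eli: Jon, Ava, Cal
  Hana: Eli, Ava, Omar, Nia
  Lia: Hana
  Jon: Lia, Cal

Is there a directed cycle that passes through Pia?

No

Pia lies on a cycle iff there is a path from Pia back to itself.
Exploring from Pia, it never reaches itself; equivalently, its strongly connected component is a singleton.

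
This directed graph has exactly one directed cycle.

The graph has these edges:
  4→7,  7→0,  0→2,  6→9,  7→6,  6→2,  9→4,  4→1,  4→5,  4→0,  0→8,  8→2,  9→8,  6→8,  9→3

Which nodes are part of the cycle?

4, 6, 7, 9

DFS with gray/black marking from 9:
9 gray
  4 gray
    5 gray
    5 black
    7 gray
      0 gray
        8 gray
          2 gray
          2 black
        8 black
        0→2: 2 black — skip
      0 black
      6 gray
        6→8: 8 black — skip
        6→9: 9 is gray → back edge
Back edge closes the cycle 9 → 4 → 7 → 6 → 9; its vertices are {4, 6, 7, 9}.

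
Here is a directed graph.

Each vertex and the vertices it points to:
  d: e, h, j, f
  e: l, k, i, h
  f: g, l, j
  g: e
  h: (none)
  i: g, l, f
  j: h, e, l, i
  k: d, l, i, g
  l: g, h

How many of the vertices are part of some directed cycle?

8

A vertex is on a directed cycle iff it belongs to a strongly connected component of size ≥ 2 (or has a self-loop).
The vertices on cycles are {d, e, f, g, i, j, k, l} — 8 in total.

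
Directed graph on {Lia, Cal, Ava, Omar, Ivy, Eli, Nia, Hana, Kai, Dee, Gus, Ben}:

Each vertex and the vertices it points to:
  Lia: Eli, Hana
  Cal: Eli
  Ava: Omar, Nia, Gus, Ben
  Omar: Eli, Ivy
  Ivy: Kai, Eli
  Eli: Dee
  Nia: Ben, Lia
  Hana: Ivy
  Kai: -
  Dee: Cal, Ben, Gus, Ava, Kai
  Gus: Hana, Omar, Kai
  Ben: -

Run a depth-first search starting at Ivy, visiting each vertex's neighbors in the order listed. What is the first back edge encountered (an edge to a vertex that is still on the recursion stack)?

Cal→Eli

DFS from Ivy (visiting each vertex's neighbors in the order listed); mark gray on enter, black on exit:
Ivy gray
  Kai gray
  Kai black
  Eli gray
    Dee gray
      Cal gray
        Cal→Eli: Eli is gray → back edge
First back edge: Cal → Eli.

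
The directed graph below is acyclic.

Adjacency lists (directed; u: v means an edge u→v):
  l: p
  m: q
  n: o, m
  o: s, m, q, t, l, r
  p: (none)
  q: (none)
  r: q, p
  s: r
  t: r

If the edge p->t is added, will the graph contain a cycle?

Adding p→t creates a cycle iff t can already reach p.
Path from t: t → r → p.
So t → … → p → t is a cycle.

Yes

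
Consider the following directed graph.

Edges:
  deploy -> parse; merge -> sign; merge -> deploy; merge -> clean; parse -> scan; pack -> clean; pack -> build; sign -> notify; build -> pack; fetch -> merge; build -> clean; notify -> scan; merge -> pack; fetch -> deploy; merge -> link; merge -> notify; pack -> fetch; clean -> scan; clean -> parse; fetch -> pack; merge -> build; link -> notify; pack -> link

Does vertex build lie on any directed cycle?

Yes

build is on a cycle iff build can reach itself via ≥1 edge.
build → pack → build — yes.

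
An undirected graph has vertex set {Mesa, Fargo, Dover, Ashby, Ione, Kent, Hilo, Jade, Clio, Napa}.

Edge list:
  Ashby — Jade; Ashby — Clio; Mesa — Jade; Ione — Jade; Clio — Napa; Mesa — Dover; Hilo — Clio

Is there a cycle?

No

DFS, tracking each vertex's parent; an edge to a visited non-parent vertex closes a cycle.
Start from Ashby:
visit Ashby (parent –)
  visit Clio (parent Ashby)
    visit Napa (parent Clio)
      Napa–Clio: parent, skip
    visit Hilo (parent Clio)
      Hilo–Clio: parent, skip
    Clio–Ashby: parent, skip
  visit Jade (parent Ashby)
    visit Ione (parent Jade)
      Ione–Jade: parent, skip
    Jade–Ashby: parent, skip
    visit Mesa (parent Jade)
      Mesa–Jade: parent, skip
      visit Dover (parent Mesa)
        Dover–Mesa: parent, skip
visit Fargo (parent –)
visit Kent (parent –)
No non-parent visited neighbor found — the graph is a forest.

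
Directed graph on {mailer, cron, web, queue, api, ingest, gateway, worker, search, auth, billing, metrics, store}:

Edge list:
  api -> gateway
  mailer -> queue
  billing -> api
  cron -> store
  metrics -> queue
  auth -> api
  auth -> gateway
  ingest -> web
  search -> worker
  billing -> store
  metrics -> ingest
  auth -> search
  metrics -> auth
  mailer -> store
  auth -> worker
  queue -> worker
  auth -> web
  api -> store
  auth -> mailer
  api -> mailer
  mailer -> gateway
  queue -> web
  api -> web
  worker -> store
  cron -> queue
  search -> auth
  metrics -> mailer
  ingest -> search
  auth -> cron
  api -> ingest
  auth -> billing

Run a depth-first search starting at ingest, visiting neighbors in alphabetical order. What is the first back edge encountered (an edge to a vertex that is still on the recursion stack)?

api->ingest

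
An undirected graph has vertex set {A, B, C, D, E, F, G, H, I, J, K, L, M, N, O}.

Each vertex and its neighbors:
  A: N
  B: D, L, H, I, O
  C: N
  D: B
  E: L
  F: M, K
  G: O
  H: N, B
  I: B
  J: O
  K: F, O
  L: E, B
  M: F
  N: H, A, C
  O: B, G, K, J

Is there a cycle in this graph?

No

DFS, tracking each vertex's parent; an edge to a visited non-parent vertex closes a cycle.
Start from M:
visit M (parent –)
  visit F (parent M)
    F–M: parent, skip
    visit K (parent F)
      K–F: parent, skip
      visit O (parent K)
        visit B (parent O)
          visit D (parent B)
            D–B: parent, skip
          visit L (parent B)
            visit E (parent L)
              E–L: parent, skip
            L–B: parent, skip
          visit H (parent B)
            visit N (parent H)
              N–H: parent, skip
              visit A (parent N)
                A–N: parent, skip
              visit C (parent N)
                C–N: parent, skip
            H–B: parent, skip
          visit I (parent B)
            I–B: parent, skip
          B–O: parent, skip
        visit G (parent O)
          G–O: parent, skip
        O–K: parent, skip
        visit J (parent O)
          J–O: parent, skip
No non-parent visited neighbor found — the graph is a forest.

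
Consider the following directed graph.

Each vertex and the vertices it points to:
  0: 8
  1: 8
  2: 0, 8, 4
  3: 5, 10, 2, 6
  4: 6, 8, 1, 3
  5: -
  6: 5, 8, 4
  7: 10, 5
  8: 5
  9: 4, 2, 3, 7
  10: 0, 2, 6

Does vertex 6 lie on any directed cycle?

Yes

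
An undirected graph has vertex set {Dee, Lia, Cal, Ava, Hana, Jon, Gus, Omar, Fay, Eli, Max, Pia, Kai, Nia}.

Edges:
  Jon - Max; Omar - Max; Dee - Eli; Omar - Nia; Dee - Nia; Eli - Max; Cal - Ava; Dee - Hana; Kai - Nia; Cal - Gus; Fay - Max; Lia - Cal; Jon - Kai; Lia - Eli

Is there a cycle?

Yes

DFS, tracking each vertex's parent; an edge to a visited non-parent vertex closes a cycle.
Start from Eli:
visit Eli (parent –)
  visit Dee (parent Eli)
    visit Nia (parent Dee)
      visit Kai (parent Nia)
        Kai–Nia: parent, skip
        visit Jon (parent Kai)
          Jon–Kai: parent, skip
          visit Max (parent Jon)
            visit Fay (parent Max)
              Fay–Max: parent, skip
            visit Omar (parent Max)
              Omar–Max: parent, skip
              Omar–Nia: Nia visited and ≠ parent → cycle
Cycle: Nia – Kai – Jon – Max – Omar – Nia.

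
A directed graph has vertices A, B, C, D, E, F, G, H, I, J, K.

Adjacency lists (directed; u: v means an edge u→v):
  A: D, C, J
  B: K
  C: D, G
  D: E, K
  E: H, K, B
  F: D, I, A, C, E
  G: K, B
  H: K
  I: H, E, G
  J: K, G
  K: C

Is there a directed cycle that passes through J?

J lies on a cycle iff there is a path from J back to itself.
Exploring from J, it never reaches itself; equivalently, its strongly connected component is a singleton.

No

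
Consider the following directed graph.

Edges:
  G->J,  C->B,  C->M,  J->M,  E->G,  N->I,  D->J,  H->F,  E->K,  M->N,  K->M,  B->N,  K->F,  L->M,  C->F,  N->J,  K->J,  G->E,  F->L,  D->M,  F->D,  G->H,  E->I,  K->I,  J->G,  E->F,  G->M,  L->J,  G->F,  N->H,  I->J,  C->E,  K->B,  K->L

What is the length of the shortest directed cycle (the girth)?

2

For each vertex v, BFS finds the shortest path from v back to v.
The shortest such closed walk is E → G → E, length 2.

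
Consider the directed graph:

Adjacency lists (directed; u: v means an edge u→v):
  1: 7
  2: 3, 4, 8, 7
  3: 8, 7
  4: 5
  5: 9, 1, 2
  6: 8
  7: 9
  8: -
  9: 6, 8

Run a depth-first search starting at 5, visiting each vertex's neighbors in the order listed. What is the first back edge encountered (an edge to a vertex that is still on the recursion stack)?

4→5

DFS from 5 (visiting each vertex's neighbors in the order listed); mark gray on enter, black on exit:
5 gray
  9 gray
    6 gray
      8 gray
      8 black
    6 black
    9→8: 8 black — skip
  9 black
  1 gray
    7 gray
      7→9: 9 black — skip
    7 black
  1 black
  2 gray
    3 gray
      3→8: 8 black — skip
      3→7: 7 black — skip
    3 black
    4 gray
      4→5: 5 is gray → back edge
First back edge: 4 → 5.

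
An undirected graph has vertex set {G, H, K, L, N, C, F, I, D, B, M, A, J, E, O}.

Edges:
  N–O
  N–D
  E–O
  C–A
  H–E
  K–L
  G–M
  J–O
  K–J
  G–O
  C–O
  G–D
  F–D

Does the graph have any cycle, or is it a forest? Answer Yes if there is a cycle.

Yes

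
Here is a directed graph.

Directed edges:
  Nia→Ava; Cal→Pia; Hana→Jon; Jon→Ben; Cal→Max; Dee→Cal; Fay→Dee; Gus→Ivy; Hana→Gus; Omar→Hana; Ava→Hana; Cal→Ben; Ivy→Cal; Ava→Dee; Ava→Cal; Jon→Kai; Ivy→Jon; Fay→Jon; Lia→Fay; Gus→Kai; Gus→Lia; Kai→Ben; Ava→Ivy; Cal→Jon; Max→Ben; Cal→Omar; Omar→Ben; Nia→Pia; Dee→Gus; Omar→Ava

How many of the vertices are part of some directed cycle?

A vertex is on a directed cycle iff it belongs to a strongly connected component of size ≥ 2 (or has a self-loop).
The vertices on cycles are {Ava, Cal, Dee, Fay, Gus, Ivy, Lia, Hana, Omar} — 9 in total.

9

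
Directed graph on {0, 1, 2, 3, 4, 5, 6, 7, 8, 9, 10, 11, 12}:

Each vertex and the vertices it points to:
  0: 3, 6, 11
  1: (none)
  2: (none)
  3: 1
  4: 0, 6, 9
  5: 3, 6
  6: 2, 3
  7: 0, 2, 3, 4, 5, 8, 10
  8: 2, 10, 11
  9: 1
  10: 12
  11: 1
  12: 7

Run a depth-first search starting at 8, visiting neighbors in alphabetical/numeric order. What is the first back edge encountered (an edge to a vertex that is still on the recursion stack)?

DFS from 8 (visiting neighbors in alphabetical/numeric order); mark gray on enter, black on exit:
8 gray
  2 gray
  2 black
  10 gray
    12 gray
      7 gray
        0 gray
          3 gray
            1 gray
            1 black
          3 black
          6 gray
            6→2: 2 black — skip
            6→3: 3 black — skip
          6 black
          11 gray
            11→1: 1 black — skip
          11 black
        0 black
        7→2: 2 black — skip
        7→3: 3 black — skip
        4 gray
          4→0: 0 black — skip
          4→6: 6 black — skip
          9 gray
            9→1: 1 black — skip
          9 black
        4 black
        5 gray
          5→3: 3 black — skip
          5→6: 6 black — skip
        5 black
        7→8: 8 is gray → back edge
First back edge: 7 → 8.

7→8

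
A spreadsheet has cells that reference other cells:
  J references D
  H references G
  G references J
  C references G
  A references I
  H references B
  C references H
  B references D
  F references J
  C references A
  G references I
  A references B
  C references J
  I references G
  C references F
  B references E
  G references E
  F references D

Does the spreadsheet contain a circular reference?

Yes

DFS with white/gray/black marking, starting from H:
H gray
  G gray
    E gray
    E black
    I gray
      I→G: G is gray → back edge
Back edge found, so a cycle exists: G → I → G.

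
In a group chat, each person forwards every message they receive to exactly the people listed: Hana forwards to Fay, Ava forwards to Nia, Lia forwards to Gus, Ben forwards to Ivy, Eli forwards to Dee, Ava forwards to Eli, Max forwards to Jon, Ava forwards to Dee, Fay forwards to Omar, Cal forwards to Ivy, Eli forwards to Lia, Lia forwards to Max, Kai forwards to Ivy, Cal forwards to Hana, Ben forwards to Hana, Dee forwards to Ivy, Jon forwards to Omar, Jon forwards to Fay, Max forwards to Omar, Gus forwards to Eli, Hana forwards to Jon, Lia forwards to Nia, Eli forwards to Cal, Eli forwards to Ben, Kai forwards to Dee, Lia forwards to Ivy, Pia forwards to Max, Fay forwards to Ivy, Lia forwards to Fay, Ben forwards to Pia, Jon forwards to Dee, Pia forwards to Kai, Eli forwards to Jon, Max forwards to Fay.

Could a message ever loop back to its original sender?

DFS with white/gray/black marking, starting from Omar:
Omar gray
Omar black
Nia gray
Nia black
Cal gray
  Ivy gray
  Ivy black
  Hana gray
    Fay gray
      Fay→Ivy: Ivy black — skip
      Fay→Omar: Omar black — skip
    Fay black
    Jon gray
      Jon→Omar: Omar black — skip
      Dee gray
        Dee→Ivy: Ivy black — skip
      Dee black
      Jon→Fay: Fay black — skip
    Jon black
  Hana black
Cal black
Max gray
  Max→Omar: Omar black — skip
  Max→Jon: Jon black — skip
  Max→Fay: Fay black — skip
Max black
Ava gray
  Ava→Dee: Dee black — skip
  Eli gray
    Ben gray
      Pia gray
        Kai gray
          Kai→Ivy: Ivy black — skip
          Kai→Dee: Dee black — skip
        Kai black
        Pia→Max: Max black — skip
      Pia black
      Ben→Ivy: Ivy black — skip
      Ben→Hana: Hana black — skip
    Ben black
    Lia gray
      Lia→Nia: Nia black — skip
      Lia→Fay: Fay black — skip
      Lia→Ivy: Ivy black — skip
      Lia→Max: Max black — skip
      Gus gray
        Gus→Eli: Eli is gray → back edge
Back edge found, so a cycle exists: Eli → Lia → Gus → Eli.

Yes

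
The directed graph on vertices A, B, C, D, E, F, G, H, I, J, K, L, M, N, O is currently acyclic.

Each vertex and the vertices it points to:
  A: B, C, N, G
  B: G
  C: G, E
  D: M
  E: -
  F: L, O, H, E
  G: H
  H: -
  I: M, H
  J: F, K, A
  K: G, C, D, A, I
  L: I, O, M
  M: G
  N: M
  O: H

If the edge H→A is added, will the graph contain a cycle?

Yes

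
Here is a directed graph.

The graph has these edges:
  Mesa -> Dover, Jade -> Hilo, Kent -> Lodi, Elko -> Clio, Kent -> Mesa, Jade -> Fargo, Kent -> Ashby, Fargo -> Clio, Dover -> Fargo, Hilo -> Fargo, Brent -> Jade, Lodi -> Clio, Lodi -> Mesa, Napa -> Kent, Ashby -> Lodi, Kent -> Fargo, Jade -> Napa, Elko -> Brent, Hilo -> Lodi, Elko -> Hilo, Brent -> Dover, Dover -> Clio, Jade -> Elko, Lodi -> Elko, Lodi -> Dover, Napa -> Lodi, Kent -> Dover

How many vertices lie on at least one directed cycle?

8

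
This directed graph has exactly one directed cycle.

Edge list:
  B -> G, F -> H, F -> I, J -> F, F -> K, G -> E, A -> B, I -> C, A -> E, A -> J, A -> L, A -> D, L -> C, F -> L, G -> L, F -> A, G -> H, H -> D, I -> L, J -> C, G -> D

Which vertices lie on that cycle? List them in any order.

DFS with gray/black marking from F:
F gray
  H gray
    D gray
    D black
  H black
  I gray
    L gray
      C gray
      C black
    L black
    I→C: C black — skip
  I black
  K gray
  K black
  F→L: L black — skip
  A gray
    J gray
      J→F: F is gray → back edge
Back edge closes the cycle F → A → J → F; its vertices are {A, F, J}.

A, F, J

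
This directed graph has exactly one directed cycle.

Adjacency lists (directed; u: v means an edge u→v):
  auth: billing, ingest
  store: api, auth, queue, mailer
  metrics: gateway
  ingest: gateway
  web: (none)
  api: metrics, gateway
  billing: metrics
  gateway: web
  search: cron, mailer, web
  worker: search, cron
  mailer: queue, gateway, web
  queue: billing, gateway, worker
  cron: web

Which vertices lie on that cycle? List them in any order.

queue, mailer, search, worker

DFS with gray/black marking from queue:
queue gray
  billing gray
    metrics gray
      gateway gray
        web gray
        web black
      gateway black
    metrics black
  billing black
  queue→gateway: gateway black — skip
  worker gray
    search gray
      cron gray
        cron→web: web black — skip
      cron black
      mailer gray
        mailer→queue: queue is gray → back edge
Back edge closes the cycle queue → worker → search → mailer → queue; its vertices are {queue, mailer, search, worker}.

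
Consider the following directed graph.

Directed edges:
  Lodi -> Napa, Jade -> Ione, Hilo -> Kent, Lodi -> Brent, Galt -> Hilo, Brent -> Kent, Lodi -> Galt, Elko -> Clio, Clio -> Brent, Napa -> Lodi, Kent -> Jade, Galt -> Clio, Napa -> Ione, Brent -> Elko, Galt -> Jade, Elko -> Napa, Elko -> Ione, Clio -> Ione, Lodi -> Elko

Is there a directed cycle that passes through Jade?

No

Jade lies on a cycle iff there is a path from Jade back to itself.
Exploring from Jade, it never reaches itself; equivalently, its strongly connected component is a singleton.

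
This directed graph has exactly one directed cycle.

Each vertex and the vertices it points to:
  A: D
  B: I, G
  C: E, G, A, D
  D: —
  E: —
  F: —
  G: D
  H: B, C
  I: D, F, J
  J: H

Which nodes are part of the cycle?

DFS with gray/black marking from H:
H gray
  B gray
    I gray
      D gray
      D black
      F gray
      F black
      J gray
        J→H: H is gray → back edge
Back edge closes the cycle H → B → I → J → H; its vertices are {B, H, I, J}.

B, H, I, J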